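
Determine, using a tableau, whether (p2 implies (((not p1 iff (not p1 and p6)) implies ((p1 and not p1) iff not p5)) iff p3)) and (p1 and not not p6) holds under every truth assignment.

Not valid

Assume the negation and expand:
Initial set: {not ((p2 implies (((not p1 iff (not p1 and p6)) implies ((p1 and not p1) iff not p5)) iff p3)) and (p1 and not not p6))}.
not ((p2 implies (((not p1 iff (not p1 and p6)) implies ((p1 and not p1) iff not p5)) iff p3)) and (p1 and not not p6)): β-rule — branch into not (p2 implies (((not p1 iff (not p1 and p6)) implies ((p1 and not p1) iff not p5)) iff p3))  //  not (p1 and not not p6).
  branch 1 (add not (p2 implies (((not p1 iff (not p1 and p6)) implies ((p1 and not p1) iff not p5)) iff p3))):
    not (p2 implies (((not p1 iff (not p1 and p6)) implies ((p1 and not p1) iff not p5)) iff p3)): α-rule — add p2, not (((not p1 iff (not p1 and p6)) implies ((p1 and not p1) iff not p5)) iff p3).
    not (((not p1 iff (not p1 and p6)) implies ((p1 and not p1) iff not p5)) iff p3): β-rule — branch into ((not p1 iff (not p1 and p6)) implies ((p1 and not p1) iff not p5)), not p3  //  not ((not p1 iff (not p1 and p6)) implies ((p1 and not p1) iff not p5)), p3.
      branch 1.1 (add ((not p1 iff (not p1 and p6)) implies ((p1 and not p1) iff not p5)), not p3):
        ((not p1 iff (not p1 and p6)) implies ((p1 and not p1) iff not p5)): β-rule — branch into not (not p1 iff (not p1 and p6))  //  ((p1 and not p1) iff not p5).
          branch 1.1.1 (add not (not p1 iff (not p1 and p6))):
            not (not p1 iff (not p1 and p6)): β-rule — branch into not p1, not (not p1 and p6)  //  not not p1, (not p1 and p6).
              branch 1.1.1.1 (add not p1, not (not p1 and p6)):
                not (not p1 and p6): β-rule — branch into not not p1  //  not p6.
                  branch 1.1.1.1.1 (add not not p1):
                    × closes — contains both p1 and not p1.
                  branch 1.1.1.1.2 (add not p6):
                    ○ open, literals {p1=false, p2=true, p3=false, p6=false}.
              branch 1.1.1.2 (add not not p1, (not p1 and p6)):
                (not p1 and p6): α-rule — add not p1, p6.
                × closes — contains both p1 and not p1.
          branch 1.1.2 (add ((p1 and not p1) iff not p5)):
            ((p1 and not p1) iff not p5): β-rule — branch into (p1 and not p1), not p5  //  not (p1 and not p1), not not p5.
              branch 1.1.2.1 (add (p1 and not p1), not p5):
                (p1 and not p1): α-rule — add p1, not p1.
                × closes — contains both p1 and not p1.
              branch 1.1.2.2 (add not (p1 and not p1), not not p5):
                not (p1 and not p1): β-rule — branch into not p1  //  not not p1.
                  branch 1.1.2.2.1 (add not p1):
                    ○ open, literals {p1=false, p2=true, p3=false, p5=true}.
                  branch 1.1.2.2.2 (add not not p1):
                    ○ open, literals {p1=true, p2=true, p3=false, p5=true}.
      branch 1.2 (add not ((not p1 iff (not p1 and p6)) implies ((p1 and not p1) iff not p5)), p3):
        not ((not p1 iff (not p1 and p6)) implies ((p1 and not p1) iff not p5)): α-rule — add (not p1 iff (not p1 and p6)), not ((p1 and not p1) iff not p5).
        (not p1 iff (not p1 and p6)): β-rule — branch into not p1, (not p1 and p6)  //  not not p1, not (not p1 and p6).
          branch 1.2.1 (add not p1, (not p1 and p6)):
            (not p1 and p6): α-rule — add not p1, p6.
            not ((p1 and not p1) iff not p5): β-rule — branch into (p1 and not p1), not not p5  //  not (p1 and not p1), not p5.
              branch 1.2.1.1 (add (p1 and not p1), not not p5):
                (p1 and not p1): α-rule — add p1, not p1.
                × closes — contains both p1 and not p1.
              branch 1.2.1.2 (add not (p1 and not p1), not p5):
                not (p1 and not p1): β-rule — branch into not p1  //  not not p1.
                  branch 1.2.1.2.1 (add not p1):
                    ○ open, literals {p1=false, p2=true, p3=true, p5=false, p6=true}.
                  branch 1.2.1.2.2 (add not not p1):
                    × closes — contains both p1 and not p1.
          branch 1.2.2 (add not not p1, not (not p1 and p6)):
            not ((p1 and not p1) iff not p5): β-rule — branch into (p1 and not p1), not not p5  //  not (p1 and not p1), not p5.
              branch 1.2.2.1 (add (p1 and not p1), not not p5):
                (p1 and not p1): α-rule — add p1, not p1.
                × closes — contains both p1 and not p1.
              branch 1.2.2.2 (add not (p1 and not p1), not p5):
                not (not p1 and p6): β-rule — branch into not not p1  //  not p6.
                  branch 1.2.2.2.1 (add not not p1):
                    not (p1 and not p1): β-rule — branch into not p1  //  not not p1.
                      branch 1.2.2.2.1.1 (add not p1):
                        × closes — contains both p1 and not p1.
                      branch 1.2.2.2.1.2 (add not not p1):
                        ○ open, literals {p1=true, p2=true, p3=true, p5=false}.
                  branch 1.2.2.2.2 (add not p6):
                    not (p1 and not p1): β-rule — branch into not p1  //  not not p1.
                      branch 1.2.2.2.2.1 (add not p1):
                        × closes — contains both p1 and not p1.
                      branch 1.2.2.2.2.2 (add not not p1):
                        ○ open, literals {p1=true, p2=true, p3=true, p5=false, p6=false}.
  branch 2 (add not (p1 and not not p6)):
    not (p1 and not not p6): β-rule — branch into not p1  //  not not not p6.
      branch 2.1 (add not p1):
        ○ open, literals {p1=false}.
      branch 2.2 (add not not not p6):
        not not not p6: drop double negation, giving not p6.
        ○ open, literals {p6=false}.
8 branches closed, 8 open.
An open branch gives a countermodel: p1=false, p2=true, p3=false, p6=false (unmentioned atoms arbitrary); under it the original formula is false.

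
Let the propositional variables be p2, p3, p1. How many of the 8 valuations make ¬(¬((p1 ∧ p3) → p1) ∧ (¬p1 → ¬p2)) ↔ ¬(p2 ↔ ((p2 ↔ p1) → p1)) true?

2

Initial set: {(¬(¬((p1 ∧ p3) → p1) ∧ (¬p1 → ¬p2)) ↔ ¬(p2 ↔ ((p2 ↔ p1) → p1)))}.
(¬(¬((p1 ∧ p3) → p1) ∧ (¬p1 → ¬p2)) ↔ ¬(p2 ↔ ((p2 ↔ p1) → p1))): β-rule — branch into ¬(¬((p1 ∧ p3) → p1) ∧ (¬p1 → ¬p2)), ¬(p2 ↔ ((p2 ↔ p1) → p1))  //  ¬¬(¬((p1 ∧ p3) → p1) ∧ (¬p1 → ¬p2)), ¬¬(p2 ↔ ((p2 ↔ p1) → p1)).
  branch 1 (add ¬(¬((p1 ∧ p3) → p1) ∧ (¬p1 → ¬p2)), ¬(p2 ↔ ((p2 ↔ p1) → p1))):
    ¬(¬((p1 ∧ p3) → p1) ∧ (¬p1 → ¬p2)): β-rule — branch into ¬¬((p1 ∧ p3) → p1)  //  ¬(¬p1 → ¬p2).
      branch 1.1 (add ¬¬((p1 ∧ p3) → p1)):
        ¬(p2 ↔ ((p2 ↔ p1) → p1)): β-rule — branch into p2, ¬((p2 ↔ p1) → p1)  //  ¬p2, ((p2 ↔ p1) → p1).
          branch 1.1.1 (add p2, ¬((p2 ↔ p1) → p1)):
            ¬((p2 ↔ p1) → p1): α-rule — add (p2 ↔ p1), ¬p1.
            ¬¬((p1 ∧ p3) → p1): β-rule — branch into ¬(p1 ∧ p3)  //  p1.
              branch 1.1.1.1 (add ¬(p1 ∧ p3)):
                (p2 ↔ p1): β-rule — branch into p2, p1  //  ¬p2, ¬p1.
                  branch 1.1.1.1.1 (add p2, p1):
                    × closes — contains both p1 and ¬p1.
                  branch 1.1.1.1.2 (add ¬p2, ¬p1):
                    × closes — contains both p2 and ¬p2.
              branch 1.1.1.2 (add p1):
                × closes — contains both p1 and ¬p1.
          branch 1.1.2 (add ¬p2, ((p2 ↔ p1) → p1)):
            ¬¬((p1 ∧ p3) → p1): β-rule — branch into ¬(p1 ∧ p3)  //  p1.
              branch 1.1.2.1 (add ¬(p1 ∧ p3)):
                ((p2 ↔ p1) → p1): β-rule — branch into ¬(p2 ↔ p1)  //  p1.
                  branch 1.1.2.1.1 (add ¬(p2 ↔ p1)):
                    ¬(p1 ∧ p3): β-rule — branch into ¬p1  //  ¬p3.
                      branch 1.1.2.1.1.1 (add ¬p1):
                        ¬(p2 ↔ p1): β-rule — branch into p2, ¬p1  //  ¬p2, p1.
                          branch 1.1.2.1.1.1.1 (add p2, ¬p1):
                            × closes — contains both p2 and ¬p2.
                          branch 1.1.2.1.1.1.2 (add ¬p2, p1):
                            × closes — contains both p1 and ¬p1.
                      branch 1.1.2.1.1.2 (add ¬p3):
                        ¬(p2 ↔ p1): β-rule — branch into p2, ¬p1  //  ¬p2, p1.
                          branch 1.1.2.1.1.2.1 (add p2, ¬p1):
                            × closes — contains both p2 and ¬p2.
                          branch 1.1.2.1.1.2.2 (add ¬p2, p1):
                            ○ open, literals {p1=true, p2=false, p3=false}.
                  branch 1.1.2.1.2 (add p1):
                    ¬(p1 ∧ p3): β-rule — branch into ¬p1  //  ¬p3.
                      branch 1.1.2.1.2.1 (add ¬p1):
                        × closes — contains both p1 and ¬p1.
                      branch 1.1.2.1.2.2 (add ¬p3):
                        ○ open, literals {p1=true, p2=false, p3=false}.
              branch 1.1.2.2 (add p1):
                ((p2 ↔ p1) → p1): β-rule — branch into ¬(p2 ↔ p1)  //  p1.
                  branch 1.1.2.2.1 (add ¬(p2 ↔ p1)):
                    ¬(p2 ↔ p1): β-rule — branch into p2, ¬p1  //  ¬p2, p1.
                      branch 1.1.2.2.1.1 (add p2, ¬p1):
                        × closes — contains both p2 and ¬p2.
                      branch 1.1.2.2.1.2 (add ¬p2, p1):
                        ○ open, literals {p1=true, p2=false}.
                  branch 1.1.2.2.2 (add p1):
                    ○ open, literals {p1=true, p2=false}.
      branch 1.2 (add ¬(¬p1 → ¬p2)):
        ¬(¬p1 → ¬p2): α-rule — add ¬p1, ¬¬p2.
        ¬(p2 ↔ ((p2 ↔ p1) → p1)): β-rule — branch into p2, ¬((p2 ↔ p1) → p1)  //  ¬p2, ((p2 ↔ p1) → p1).
          branch 1.2.1 (add p2, ¬((p2 ↔ p1) → p1)):
            ¬((p2 ↔ p1) → p1): α-rule — add (p2 ↔ p1), ¬p1.
            (p2 ↔ p1): β-rule — branch into p2, p1  //  ¬p2, ¬p1.
              branch 1.2.1.1 (add p2, p1):
                × closes — contains both p1 and ¬p1.
              branch 1.2.1.2 (add ¬p2, ¬p1):
                × closes — contains both p2 and ¬p2.
          branch 1.2.2 (add ¬p2, ((p2 ↔ p1) → p1)):
            × closes — contains both p2 and ¬p2.
  branch 2 (add ¬¬(¬((p1 ∧ p3) → p1) ∧ (¬p1 → ¬p2)), ¬¬(p2 ↔ ((p2 ↔ p1) → p1))):
    ¬¬(¬((p1 ∧ p3) → p1) ∧ (¬p1 → ¬p2)): α-rule — add ¬((p1 ∧ p3) → p1), (¬p1 → ¬p2).
    ¬((p1 ∧ p3) → p1): α-rule — add (p1 ∧ p3), ¬p1.
    (p1 ∧ p3): α-rule — add p1, p3.
    × closes — contains both p1 and ¬p1.
12 branches closed, 4 open.
Each open branch fixes some atoms; the unmentioned ones are free. Counting distinct full assignments: branch {p1=true, p2=false, p3=false} (none free) contributes 1 new; branch {p1=true, p2=false, p3=false} (none free) contributes 0 new; branch {p1=true, p2=false} (p3) contributes 1 new; branch {p1=true, p2=false} (p3) contributes 0 new. Total: 2.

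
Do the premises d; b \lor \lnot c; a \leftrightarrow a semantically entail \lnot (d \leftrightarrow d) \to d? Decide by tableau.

Initial set: {d; (b \lor \lnot c); (a \leftrightarrow a); \lnot (\lnot (d \leftrightarrow d) \to d)}.
\lnot (\lnot (d \leftrightarrow d) \to d): α-rule — add \lnot (d \leftrightarrow d), \lnot d.
× closes — contains both d and \lnot d.
All 1 branch closes.
Every branch closed, so the premises entail the conclusion.

Yes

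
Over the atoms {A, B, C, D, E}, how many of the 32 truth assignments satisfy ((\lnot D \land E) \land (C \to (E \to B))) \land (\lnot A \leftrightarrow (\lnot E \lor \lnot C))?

3

Initial set: {(((\lnot D \land E) \land (C \to (E \to B))) \land (\lnot A \leftrightarrow (\lnot E \lor \lnot C)))}.
(((\lnot D \land E) \land (C \to (E \to B))) \land (\lnot A \leftrightarrow (\lnot E \lor \lnot C))): α-rule — add ((\lnot D \land E) \land (C \to (E \to B))), (\lnot A \leftrightarrow (\lnot E \lor \lnot C)).
((\lnot D \land E) \land (C \to (E \to B))): α-rule — add (\lnot D \land E), (C \to (E \to B)).
(\lnot D \land E): α-rule — add \lnot D, E.
(\lnot A \leftrightarrow (\lnot E \lor \lnot C)): β-rule — branch into \lnot A, (\lnot E \lor \lnot C)  //  \lnot \lnot A, \lnot (\lnot E \lor \lnot C).
  branch 1 (add \lnot A, (\lnot E \lor \lnot C)):
    (C \to (E \to B)): β-rule — branch into \lnot C  //  (E \to B).
      branch 1.1 (add \lnot C):
        (\lnot E \lor \lnot C): β-rule — branch into \lnot E  //  \lnot C.
          branch 1.1.1 (add \lnot E):
            × closes — contains both E and \lnot E.
          branch 1.1.2 (add \lnot C):
            ○ open, literals {A=false, C=false, D=false, E=true}.
      branch 1.2 (add (E \to B)):
        (\lnot E \lor \lnot C): β-rule — branch into \lnot E  //  \lnot C.
          branch 1.2.1 (add \lnot E):
            × closes — contains both E and \lnot E.
          branch 1.2.2 (add \lnot C):
            (E \to B): β-rule — branch into \lnot E  //  B.
              branch 1.2.2.1 (add \lnot E):
                × closes — contains both E and \lnot E.
              branch 1.2.2.2 (add B):
                ○ open, literals {A=false, B=true, C=false, D=false, E=true}.
  branch 2 (add \lnot \lnot A, \lnot (\lnot E \lor \lnot C)):
    \lnot (\lnot E \lor \lnot C): α-rule — add \lnot \lnot E, \lnot \lnot C.
    (C \to (E \to B)): β-rule — branch into \lnot C  //  (E \to B).
      branch 2.1 (add \lnot C):
        × closes — contains both C and \lnot C.
      branch 2.2 (add (E \to B)):
        (E \to B): β-rule — branch into \lnot E  //  B.
          branch 2.2.1 (add \lnot E):
            × closes — contains both E and \lnot E.
          branch 2.2.2 (add B):
            ○ open, literals {A=true, B=true, C=true, D=false, E=true}.
5 branches closed, 3 open.
Each open branch fixes some atoms; the unmentioned ones are free. Counting distinct full assignments: branch {A=false, C=false, D=false, E=true} (B) contributes 2 new; branch {A=false, B=true, C=false, D=false, E=true} (none free) contributes 0 new; branch {A=true, B=true, C=true, D=false, E=true} (none free) contributes 1 new. Total: 3.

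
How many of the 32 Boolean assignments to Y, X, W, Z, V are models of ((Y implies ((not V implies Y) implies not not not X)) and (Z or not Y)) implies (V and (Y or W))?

Initial set: {(((Y implies ((not V implies Y) implies not not not X)) and (Z or not Y)) implies (V and (Y or W)))}.
(((Y implies ((not V implies Y) implies not not not X)) and (Z or not Y)) implies (V and (Y or W))): β-rule — branch into not ((Y implies ((not V implies Y) implies not not not X)) and (Z or not Y))  //  (V and (Y or W)).
  branch 1 (add not ((Y implies ((not V implies Y) implies not not not X)) and (Z or not Y))):
    not ((Y implies ((not V implies Y) implies not not not X)) and (Z or not Y)): β-rule — branch into not (Y implies ((not V implies Y) implies not not not X))  //  not (Z or not Y).
      branch 1.1 (add not (Y implies ((not V implies Y) implies not not not X))):
        not (Y implies ((not V implies Y) implies not not not X)): α-rule — add Y, not ((not V implies Y) implies not not not X).
        not ((not V implies Y) implies not not not X): α-rule — add (not V implies Y), not not not not X.
        not not not not X: drop double negation, giving not not X.
        (not V implies Y): β-rule — branch into not not V  //  Y.
          branch 1.1.1 (add not not V):
            ○ open, literals {V=1, X=1, Y=1}.
          branch 1.1.2 (add Y):
            ○ open, literals {X=1, Y=1}.
      branch 1.2 (add not (Z or not Y)):
        not (Z or not Y): α-rule — add not Z, not not Y.
        ○ open, literals {Y=1, Z=0}.
  branch 2 (add (V and (Y or W))):
    (V and (Y or W)): α-rule — add V, (Y or W).
    (Y or W): β-rule — branch into Y  //  W.
      branch 2.1 (add Y):
        ○ open, literals {V=1, Y=1}.
      branch 2.2 (add W):
        ○ open, literals {V=1, W=1}.
0 branches closed, 5 open.
Each open branch fixes some atoms; the unmentioned ones are free. Counting distinct full assignments: branch {V=1, X=1, Y=1} (W, Z) contributes 4 new; branch {X=1, Y=1} (W, Z, V) contributes 4 new; branch {Y=1, Z=0} (X, W, V) contributes 4 new; branch {V=1, Y=1} (X, W, Z) contributes 2 new; branch {V=1, W=1} (Y, X, Z) contributes 4 new. Total: 18.

18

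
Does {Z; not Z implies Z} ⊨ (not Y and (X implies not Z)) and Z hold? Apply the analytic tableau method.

Initial set: {Z; (not Z implies Z); not ((not Y and (X implies not Z)) and Z)}.
(not Z implies Z): β-rule — branch into not not Z  //  Z.
  branch 1 (add not not Z):
    not ((not Y and (X implies not Z)) and Z): β-rule — branch into not (not Y and (X implies not Z))  //  not Z.
      branch 1.1 (add not (not Y and (X implies not Z))):
        not (not Y and (X implies not Z)): β-rule — branch into not not Y  //  not (X implies not Z).
          branch 1.1.1 (add not not Y):
            ○ open, literals {Y=1, Z=1}.
          branch 1.1.2 (add not (X implies not Z)):
            not (X implies not Z): α-rule — add X, not not Z.
            ○ open, literals {X=1, Z=1}.
      branch 1.2 (add not Z):
        × closes — contains both Z and not Z.
  branch 2 (add Z):
    not ((not Y and (X implies not Z)) and Z): β-rule — branch into not (not Y and (X implies not Z))  //  not Z.
      branch 2.1 (add not (not Y and (X implies not Z))):
        not (not Y and (X implies not Z)): β-rule — branch into not not Y  //  not (X implies not Z).
          branch 2.1.1 (add not not Y):
            ○ open, literals {Y=1, Z=1}.
          branch 2.1.2 (add not (X implies not Z)):
            not (X implies not Z): α-rule — add X, not not Z.
            ○ open, literals {X=1, Z=1}.
      branch 2.2 (add not Z):
        × closes — contains both Z and not Z.
2 branches closed, 4 open.
An open branch gives a countermodel: Y=1, Z=1 (unmentioned atoms arbitrary); the premises hold there but the conclusion fails.

No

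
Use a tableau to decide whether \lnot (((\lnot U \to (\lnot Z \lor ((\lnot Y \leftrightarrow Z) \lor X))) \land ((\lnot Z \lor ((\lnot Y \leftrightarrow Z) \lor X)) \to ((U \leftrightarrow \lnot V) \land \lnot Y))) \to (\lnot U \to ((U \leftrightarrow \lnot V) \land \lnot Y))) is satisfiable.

Unsatisfiable

Initial set: {\lnot (((\lnot U \to (\lnot Z \lor ((\lnot Y \leftrightarrow Z) \lor X))) \land ((\lnot Z \lor ((\lnot Y \leftrightarrow Z) \lor X)) \to ((U \leftrightarrow \lnot V) \land \lnot Y))) \to (\lnot U \to ((U \leftrightarrow \lnot V) \land \lnot Y)))}.
\lnot (((\lnot U \to (\lnot Z \lor ((\lnot Y \leftrightarrow Z) \lor X))) \land ((\lnot Z \lor ((\lnot Y \leftrightarrow Z) \lor X)) \to ((U \leftrightarrow \lnot V) \land \lnot Y))) \to (\lnot U \to ((U \leftrightarrow \lnot V) \land \lnot Y))): α-rule — add ((\lnot U \to (\lnot Z \lor ((\lnot Y \leftrightarrow Z) \lor X))) \land ((\lnot Z \lor ((\lnot Y \leftrightarrow Z) \lor X)) \to ((U \leftrightarrow \lnot V) \land \lnot Y))), \lnot (\lnot U \to ((U \leftrightarrow \lnot V) \land \lnot Y)).
((\lnot U \to (\lnot Z \lor ((\lnot Y \leftrightarrow Z) \lor X))) \land ((\lnot Z \lor ((\lnot Y \leftrightarrow Z) \lor X)) \to ((U \leftrightarrow \lnot V) \land \lnot Y))): α-rule — add (\lnot U \to (\lnot Z \lor ((\lnot Y \leftrightarrow Z) \lor X))), ((\lnot Z \lor ((\lnot Y \leftrightarrow Z) \lor X)) \to ((U \leftrightarrow \lnot V) \land \lnot Y)).
\lnot (\lnot U \to ((U \leftrightarrow \lnot V) \land \lnot Y)): α-rule — add \lnot U, \lnot ((U \leftrightarrow \lnot V) \land \lnot Y).
(\lnot U \to (\lnot Z \lor ((\lnot Y \leftrightarrow Z) \lor X))): β-rule — branch into \lnot \lnot U  //  (\lnot Z \lor ((\lnot Y \leftrightarrow Z) \lor X)).
  branch 1 (add \lnot \lnot U):
    × closes — contains both U and \lnot U.
  branch 2 (add (\lnot Z \lor ((\lnot Y \leftrightarrow Z) \lor X))):
    ((\lnot Z \lor ((\lnot Y \leftrightarrow Z) \lor X)) \to ((U \leftrightarrow \lnot V) \land \lnot Y)): β-rule — branch into \lnot (\lnot Z \lor ((\lnot Y \leftrightarrow Z) \lor X))  //  ((U \leftrightarrow \lnot V) \land \lnot Y).
      branch 2.1 (add \lnot (\lnot Z \lor ((\lnot Y \leftrightarrow Z) \lor X))):
        \lnot (\lnot Z \lor ((\lnot Y \leftrightarrow Z) \lor X)): α-rule — add \lnot \lnot Z, \lnot ((\lnot Y \leftrightarrow Z) \lor X).
        \lnot ((\lnot Y \leftrightarrow Z) \lor X): α-rule — add \lnot (\lnot Y \leftrightarrow Z), \lnot X.
        \lnot ((U \leftrightarrow \lnot V) \land \lnot Y): β-rule — branch into \lnot (U \leftrightarrow \lnot V)  //  \lnot \lnot Y.
          branch 2.1.1 (add \lnot (U \leftrightarrow \lnot V)):
            (\lnot Z \lor ((\lnot Y \leftrightarrow Z) \lor X)): β-rule — branch into \lnot Z  //  ((\lnot Y \leftrightarrow Z) \lor X).
              branch 2.1.1.1 (add \lnot Z):
                × closes — contains both Z and \lnot Z.
              branch 2.1.1.2 (add ((\lnot Y \leftrightarrow Z) \lor X)):
                \lnot (\lnot Y \leftrightarrow Z): β-rule — branch into \lnot Y, \lnot Z  //  \lnot \lnot Y, Z.
                  branch 2.1.1.2.1 (add \lnot Y, \lnot Z):
                    × closes — contains both Z and \lnot Z.
                  branch 2.1.1.2.2 (add \lnot \lnot Y, Z):
                    \lnot (U \leftrightarrow \lnot V): β-rule — branch into U, \lnot \lnot V  //  \lnot U, \lnot V.
                      branch 2.1.1.2.2.1 (add U, \lnot \lnot V):
                        × closes — contains both U and \lnot U.
                      branch 2.1.1.2.2.2 (add \lnot U, \lnot V):
                        ((\lnot Y \leftrightarrow Z) \lor X): β-rule — branch into (\lnot Y \leftrightarrow Z)  //  X.
                          branch 2.1.1.2.2.2.1 (add (\lnot Y \leftrightarrow Z)):
                            (\lnot Y \leftrightarrow Z): β-rule — branch into \lnot Y, Z  //  \lnot \lnot Y, \lnot Z.
                              branch 2.1.1.2.2.2.1.1 (add \lnot Y, Z):
                                × closes — contains both Y and \lnot Y.
                              branch 2.1.1.2.2.2.1.2 (add \lnot \lnot Y, \lnot Z):
                                × closes — contains both Z and \lnot Z.
                          branch 2.1.1.2.2.2.2 (add X):
                            × closes — contains both X and \lnot X.
          branch 2.1.2 (add \lnot \lnot Y):
            (\lnot Z \lor ((\lnot Y \leftrightarrow Z) \lor X)): β-rule — branch into \lnot Z  //  ((\lnot Y \leftrightarrow Z) \lor X).
              branch 2.1.2.1 (add \lnot Z):
                × closes — contains both Z and \lnot Z.
              branch 2.1.2.2 (add ((\lnot Y \leftrightarrow Z) \lor X)):
                \lnot (\lnot Y \leftrightarrow Z): β-rule — branch into \lnot Y, \lnot Z  //  \lnot \lnot Y, Z.
                  branch 2.1.2.2.1 (add \lnot Y, \lnot Z):
                    × closes — contains both Y and \lnot Y.
                  branch 2.1.2.2.2 (add \lnot \lnot Y, Z):
                    ((\lnot Y \leftrightarrow Z) \lor X): β-rule — branch into (\lnot Y \leftrightarrow Z)  //  X.
                      branch 2.1.2.2.2.1 (add (\lnot Y \leftrightarrow Z)):
                        (\lnot Y \leftrightarrow Z): β-rule — branch into \lnot Y, Z  //  \lnot \lnot Y, \lnot Z.
                          branch 2.1.2.2.2.1.1 (add \lnot Y, Z):
                            × closes — contains both Y and \lnot Y.
                          branch 2.1.2.2.2.1.2 (add \lnot \lnot Y, \lnot Z):
                            × closes — contains both Z and \lnot Z.
                      branch 2.1.2.2.2.2 (add X):
                        × closes — contains both X and \lnot X.
      branch 2.2 (add ((U \leftrightarrow \lnot V) \land \lnot Y)):
        ((U \leftrightarrow \lnot V) \land \lnot Y): α-rule — add (U \leftrightarrow \lnot V), \lnot Y.
        \lnot ((U \leftrightarrow \lnot V) \land \lnot Y): β-rule — branch into \lnot (U \leftrightarrow \lnot V)  //  \lnot \lnot Y.
          branch 2.2.1 (add \lnot (U \leftrightarrow \lnot V)):
            (\lnot Z \lor ((\lnot Y \leftrightarrow Z) \lor X)): β-rule — branch into \lnot Z  //  ((\lnot Y \leftrightarrow Z) \lor X).
              branch 2.2.1.1 (add \lnot Z):
                (U \leftrightarrow \lnot V): β-rule — branch into U, \lnot V  //  \lnot U, \lnot \lnot V.
                  branch 2.2.1.1.1 (add U, \lnot V):
                    × closes — contains both U and \lnot U.
                  branch 2.2.1.1.2 (add \lnot U, \lnot \lnot V):
                    \lnot (U \leftrightarrow \lnot V): β-rule — branch into U, \lnot \lnot V  //  \lnot U, \lnot V.
                      branch 2.2.1.1.2.1 (add U, \lnot \lnot V):
                        × closes — contains both U and \lnot U.
                      branch 2.2.1.1.2.2 (add \lnot U, \lnot V):
                        × closes — contains both V and \lnot V.
              branch 2.2.1.2 (add ((\lnot Y \leftrightarrow Z) \lor X)):
                (U \leftrightarrow \lnot V): β-rule — branch into U, \lnot V  //  \lnot U, \lnot \lnot V.
                  branch 2.2.1.2.1 (add U, \lnot V):
                    × closes — contains both U and \lnot U.
                  branch 2.2.1.2.2 (add \lnot U, \lnot \lnot V):
                    \lnot (U \leftrightarrow \lnot V): β-rule — branch into U, \lnot \lnot V  //  \lnot U, \lnot V.
                      branch 2.2.1.2.2.1 (add U, \lnot \lnot V):
                        × closes — contains both U and \lnot U.
                      branch 2.2.1.2.2.2 (add \lnot U, \lnot V):
                        × closes — contains both V and \lnot V.
          branch 2.2.2 (add \lnot \lnot Y):
            × closes — contains both Y and \lnot Y.
All 19 branches close.
Every branch closed; the formula is unsatisfiable.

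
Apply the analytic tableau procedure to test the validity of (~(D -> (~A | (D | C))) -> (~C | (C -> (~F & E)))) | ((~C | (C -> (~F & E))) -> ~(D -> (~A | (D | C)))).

Assume the negation and expand:
Initial set: {F ((~(D -> (~A | (D | C))) -> (~C | (C -> (~F & E)))) | ((~C | (C -> (~F & E))) -> ~(D -> (~A | (D | C)))))}.
F ((~(D -> (~A | (D | C))) -> (~C | (C -> (~F & E)))) | ((~C | (C -> (~F & E))) -> ~(D -> (~A | (D | C))))): α-rule — add F (~(D -> (~A | (D | C))) -> (~C | (C -> (~F & E)))), F ((~C | (C -> (~F & E))) -> ~(D -> (~A | (D | C)))).
F (~(D -> (~A | (D | C))) -> (~C | (C -> (~F & E)))): α-rule — add T ~(D -> (~A | (D | C))), F (~C | (C -> (~F & E))).
F ((~C | (C -> (~F & E))) -> ~(D -> (~A | (D | C)))): α-rule — add T (~C | (C -> (~F & E))), F ~(D -> (~A | (D | C))).
T ~(D -> (~A | (D | C))): α-rule — add T D, F (~A | (D | C)).
F (~C | (C -> (~F & E))): α-rule — add F ~C, F (C -> (~F & E)).
F (~A | (D | C)): α-rule — add F ~A, F (D | C).
F (C -> (~F & E)): α-rule — add T C, F (~F & E).
F (D | C): α-rule — add F D, F C.
× closes — contains both D and ~D.
All 1 branch closes.
Every branch closed, so the negation is unsatisfiable and the formula is valid.

Valid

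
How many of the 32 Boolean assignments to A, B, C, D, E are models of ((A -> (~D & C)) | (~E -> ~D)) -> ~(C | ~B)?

11

Initial set: {T (((A -> (~D & C)) | (~E -> ~D)) -> ~(C | ~B))}.
T (((A -> (~D & C)) | (~E -> ~D)) -> ~(C | ~B)): β-rule — branch into F ((A -> (~D & C)) | (~E -> ~D))  //  T ~(C | ~B).
  branch 1 (add F ((A -> (~D & C)) | (~E -> ~D))):
    F ((A -> (~D & C)) | (~E -> ~D)): α-rule — add F (A -> (~D & C)), F (~E -> ~D).
    F (A -> (~D & C)): α-rule — add T A, F (~D & C).
    F (~E -> ~D): α-rule — add T ~E, F ~D.
    F (~D & C): β-rule — branch into F ~D  //  F C.
      branch 1.1 (add F ~D):
        ○ open, literals {A=1, D=1, E=0}.
      branch 1.2 (add F C):
        ○ open, literals {A=1, C=0, D=1, E=0}.
  branch 2 (add T ~(C | ~B)):
    T ~(C | ~B): α-rule — add F C, F ~B.
    ○ open, literals {B=1, C=0}.
0 branches closed, 3 open.
Each open branch fixes some atoms; the unmentioned ones are free. Counting distinct full assignments: branch {A=1, D=1, E=0} (B, C) contributes 4 new; branch {A=1, C=0, D=1, E=0} (B) contributes 0 new; branch {B=1, C=0} (A, D, E) contributes 7 new. Total: 11.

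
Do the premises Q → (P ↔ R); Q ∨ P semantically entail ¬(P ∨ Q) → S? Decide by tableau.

Yes

Initial set: {(Q → (P ↔ R)); (Q ∨ P); ¬(¬(P ∨ Q) → S)}.
¬(¬(P ∨ Q) → S): α-rule — add ¬(P ∨ Q), ¬S.
¬(P ∨ Q): α-rule — add ¬P, ¬Q.
(Q → (P ↔ R)): β-rule — branch into ¬Q  //  (P ↔ R).
  branch 1 (add ¬Q):
    (Q ∨ P): β-rule — branch into Q  //  P.
      branch 1.1 (add Q):
        × closes — contains both Q and ¬Q.
      branch 1.2 (add P):
        × closes — contains both P and ¬P.
  branch 2 (add (P ↔ R)):
    (Q ∨ P): β-rule — branch into Q  //  P.
      branch 2.1 (add Q):
        × closes — contains both Q and ¬Q.
      branch 2.2 (add P):
        × closes — contains both P and ¬P.
All 4 branches close.
Every branch closed, so the premises entail the conclusion.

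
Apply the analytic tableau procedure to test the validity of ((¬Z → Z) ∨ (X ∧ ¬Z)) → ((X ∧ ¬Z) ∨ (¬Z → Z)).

Valid

Assume the negation and expand:
Initial set: {F (((¬Z → Z) ∨ (X ∧ ¬Z)) → ((X ∧ ¬Z) ∨ (¬Z → Z)))}.
F (((¬Z → Z) ∨ (X ∧ ¬Z)) → ((X ∧ ¬Z) ∨ (¬Z → Z))): α-rule — add T ((¬Z → Z) ∨ (X ∧ ¬Z)), F ((X ∧ ¬Z) ∨ (¬Z → Z)).
F ((X ∧ ¬Z) ∨ (¬Z → Z)): α-rule — add F (X ∧ ¬Z), F (¬Z → Z).
F (¬Z → Z): α-rule — add T ¬Z, F Z.
T ((¬Z → Z) ∨ (X ∧ ¬Z)): β-rule — branch into T (¬Z → Z)  //  T (X ∧ ¬Z).
  branch 1 (add T (¬Z → Z)):
    F (X ∧ ¬Z): β-rule — branch into F X  //  F ¬Z.
      branch 1.1 (add F X):
        T (¬Z → Z): β-rule — branch into F ¬Z  //  T Z.
          branch 1.1.1 (add F ¬Z):
            × closes — contains both Z and ¬Z.
          branch 1.1.2 (add T Z):
            × closes — contains both Z and ¬Z.
      branch 1.2 (add F ¬Z):
        × closes — contains both Z and ¬Z.
  branch 2 (add T (X ∧ ¬Z)):
    T (X ∧ ¬Z): α-rule — add T X, T ¬Z.
    F (X ∧ ¬Z): β-rule — branch into F X  //  F ¬Z.
      branch 2.1 (add F X):
        × closes — contains both X and ¬X.
      branch 2.2 (add F ¬Z):
        × closes — contains both Z and ¬Z.
All 5 branches close.
Every branch closed, so the negation is unsatisfiable and the formula is valid.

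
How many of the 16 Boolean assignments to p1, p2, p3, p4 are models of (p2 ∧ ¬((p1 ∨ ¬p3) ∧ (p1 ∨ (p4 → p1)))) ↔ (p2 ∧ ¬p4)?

11

Initial set: {((p2 ∧ ¬((p1 ∨ ¬p3) ∧ (p1 ∨ (p4 → p1)))) ↔ (p2 ∧ ¬p4))}.
((p2 ∧ ¬((p1 ∨ ¬p3) ∧ (p1 ∨ (p4 → p1)))) ↔ (p2 ∧ ¬p4)): β-rule — branch into (p2 ∧ ¬((p1 ∨ ¬p3) ∧ (p1 ∨ (p4 → p1)))), (p2 ∧ ¬p4)  //  ¬(p2 ∧ ¬((p1 ∨ ¬p3) ∧ (p1 ∨ (p4 → p1)))), ¬(p2 ∧ ¬p4).
  branch 1 (add (p2 ∧ ¬((p1 ∨ ¬p3) ∧ (p1 ∨ (p4 → p1)))), (p2 ∧ ¬p4)):
    (p2 ∧ ¬((p1 ∨ ¬p3) ∧ (p1 ∨ (p4 → p1)))): α-rule — add p2, ¬((p1 ∨ ¬p3) ∧ (p1 ∨ (p4 → p1))).
    (p2 ∧ ¬p4): α-rule — add p2, ¬p4.
    ¬((p1 ∨ ¬p3) ∧ (p1 ∨ (p4 → p1))): β-rule — branch into ¬(p1 ∨ ¬p3)  //  ¬(p1 ∨ (p4 → p1)).
      branch 1.1 (add ¬(p1 ∨ ¬p3)):
        ¬(p1 ∨ ¬p3): α-rule — add ¬p1, ¬¬p3.
        ○ open, literals {p1=false, p2=true, p3=true, p4=false}.
      branch 1.2 (add ¬(p1 ∨ (p4 → p1))):
        ¬(p1 ∨ (p4 → p1)): α-rule — add ¬p1, ¬(p4 → p1).
        ¬(p4 → p1): α-rule — add p4, ¬p1.
        × closes — contains both p4 and ¬p4.
  branch 2 (add ¬(p2 ∧ ¬((p1 ∨ ¬p3) ∧ (p1 ∨ (p4 → p1)))), ¬(p2 ∧ ¬p4)):
    ¬(p2 ∧ ¬((p1 ∨ ¬p3) ∧ (p1 ∨ (p4 → p1)))): β-rule — branch into ¬p2  //  ¬¬((p1 ∨ ¬p3) ∧ (p1 ∨ (p4 → p1))).
      branch 2.1 (add ¬p2):
        ¬(p2 ∧ ¬p4): β-rule — branch into ¬p2  //  ¬¬p4.
          branch 2.1.1 (add ¬p2):
            ○ open, literals {p2=false}.
          branch 2.1.2 (add ¬¬p4):
            ○ open, literals {p2=false, p4=true}.
      branch 2.2 (add ¬¬((p1 ∨ ¬p3) ∧ (p1 ∨ (p4 → p1)))):
        ¬¬((p1 ∨ ¬p3) ∧ (p1 ∨ (p4 → p1))): α-rule — add (p1 ∨ ¬p3), (p1 ∨ (p4 → p1)).
        ¬(p2 ∧ ¬p4): β-rule — branch into ¬p2  //  ¬¬p4.
          branch 2.2.1 (add ¬p2):
            (p1 ∨ ¬p3): β-rule — branch into p1  //  ¬p3.
              branch 2.2.1.1 (add p1):
                (p1 ∨ (p4 → p1)): β-rule — branch into p1  //  (p4 → p1).
                  branch 2.2.1.1.1 (add p1):
                    ○ open, literals {p1=true, p2=false}.
                  branch 2.2.1.1.2 (add (p4 → p1)):
                    (p4 → p1): β-rule — branch into ¬p4  //  p1.
                      branch 2.2.1.1.2.1 (add ¬p4):
                        ○ open, literals {p1=true, p2=false, p4=false}.
                      branch 2.2.1.1.2.2 (add p1):
                        ○ open, literals {p1=true, p2=false}.
              branch 2.2.1.2 (add ¬p3):
                (p1 ∨ (p4 → p1)): β-rule — branch into p1  //  (p4 → p1).
                  branch 2.2.1.2.1 (add p1):
                    ○ open, literals {p1=true, p2=false, p3=false}.
                  branch 2.2.1.2.2 (add (p4 → p1)):
                    (p4 → p1): β-rule — branch into ¬p4  //  p1.
                      branch 2.2.1.2.2.1 (add ¬p4):
                        ○ open, literals {p2=false, p3=false, p4=false}.
                      branch 2.2.1.2.2.2 (add p1):
                        ○ open, literals {p1=true, p2=false, p3=false}.
          branch 2.2.2 (add ¬¬p4):
            (p1 ∨ ¬p3): β-rule — branch into p1  //  ¬p3.
              branch 2.2.2.1 (add p1):
                (p1 ∨ (p4 → p1)): β-rule — branch into p1  //  (p4 → p1).
                  branch 2.2.2.1.1 (add p1):
                    ○ open, literals {p1=true, p4=true}.
                  branch 2.2.2.1.2 (add (p4 → p1)):
                    (p4 → p1): β-rule — branch into ¬p4  //  p1.
                      branch 2.2.2.1.2.1 (add ¬p4):
                        × closes — contains both p4 and ¬p4.
                      branch 2.2.2.1.2.2 (add p1):
                        ○ open, literals {p1=true, p4=true}.
              branch 2.2.2.2 (add ¬p3):
                (p1 ∨ (p4 → p1)): β-rule — branch into p1  //  (p4 → p1).
                  branch 2.2.2.2.1 (add p1):
                    ○ open, literals {p1=true, p3=false, p4=true}.
                  branch 2.2.2.2.2 (add (p4 → p1)):
                    (p4 → p1): β-rule — branch into ¬p4  //  p1.
                      branch 2.2.2.2.2.1 (add ¬p4):
                        × closes — contains both p4 and ¬p4.
                      branch 2.2.2.2.2.2 (add p1):
                        ○ open, literals {p1=true, p3=false, p4=true}.
3 branches closed, 13 open.
Each open branch fixes some atoms; the unmentioned ones are free. Counting distinct full assignments: branch {p1=false, p2=true, p3=true, p4=false} (none free) contributes 1 new; branch {p2=false} (p1, p3, p4) contributes 8 new; branch {p2=false, p4=true} (p1, p3) contributes 0 new; branch {p1=true, p2=false} (p3, p4) contributes 0 new; branch {p1=true, p2=false, p4=false} (p3) contributes 0 new; branch {p1=true, p2=false} (p3, p4) contributes 0 new; branch {p1=true, p2=false, p3=false} (p4) contributes 0 new; branch {p2=false, p3=false, p4=false} (p1) contributes 0 new; branch {p1=true, p2=false, p3=false} (p4) contributes 0 new; branch {p1=true, p4=true} (p2, p3) contributes 2 new; branch {p1=true, p4=true} (p2, p3) contributes 0 new; branch {p1=true, p3=false, p4=true} (p2) contributes 0 new; branch {p1=true, p3=false, p4=true} (p2) contributes 0 new. Total: 11.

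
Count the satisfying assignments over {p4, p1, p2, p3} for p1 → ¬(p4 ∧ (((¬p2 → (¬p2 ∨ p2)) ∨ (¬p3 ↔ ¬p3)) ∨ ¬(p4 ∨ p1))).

Initial set: {(p1 → ¬(p4 ∧ (((¬p2 → (¬p2 ∨ p2)) ∨ (¬p3 ↔ ¬p3)) ∨ ¬(p4 ∨ p1))))}.
(p1 → ¬(p4 ∧ (((¬p2 → (¬p2 ∨ p2)) ∨ (¬p3 ↔ ¬p3)) ∨ ¬(p4 ∨ p1)))): β-rule — branch into ¬p1  //  ¬(p4 ∧ (((¬p2 → (¬p2 ∨ p2)) ∨ (¬p3 ↔ ¬p3)) ∨ ¬(p4 ∨ p1))).
  branch 1 (add ¬p1):
    ○ open, literals {p1=F}.
  branch 2 (add ¬(p4 ∧ (((¬p2 → (¬p2 ∨ p2)) ∨ (¬p3 ↔ ¬p3)) ∨ ¬(p4 ∨ p1)))):
    ¬(p4 ∧ (((¬p2 → (¬p2 ∨ p2)) ∨ (¬p3 ↔ ¬p3)) ∨ ¬(p4 ∨ p1))): β-rule — branch into ¬p4  //  ¬(((¬p2 → (¬p2 ∨ p2)) ∨ (¬p3 ↔ ¬p3)) ∨ ¬(p4 ∨ p1)).
      branch 2.1 (add ¬p4):
        ○ open, literals {p4=F}.
      branch 2.2 (add ¬(((¬p2 → (¬p2 ∨ p2)) ∨ (¬p3 ↔ ¬p3)) ∨ ¬(p4 ∨ p1))):
        ¬(((¬p2 → (¬p2 ∨ p2)) ∨ (¬p3 ↔ ¬p3)) ∨ ¬(p4 ∨ p1)): α-rule — add ¬((¬p2 → (¬p2 ∨ p2)) ∨ (¬p3 ↔ ¬p3)), ¬¬(p4 ∨ p1).
        ¬((¬p2 → (¬p2 ∨ p2)) ∨ (¬p3 ↔ ¬p3)): α-rule — add ¬(¬p2 → (¬p2 ∨ p2)), ¬(¬p3 ↔ ¬p3).
        ¬(¬p2 → (¬p2 ∨ p2)): α-rule — add ¬p2, ¬(¬p2 ∨ p2).
        ¬(¬p2 ∨ p2): α-rule — add ¬¬p2, ¬p2.
        × closes — contains both p2 and ¬p2.
1 branch closed, 2 open.
Each open branch fixes some atoms; the unmentioned ones are free. Counting distinct full assignments: branch {p1=F} (p4, p2, p3) contributes 8 new; branch {p4=F} (p1, p2, p3) contributes 4 new. Total: 12.

12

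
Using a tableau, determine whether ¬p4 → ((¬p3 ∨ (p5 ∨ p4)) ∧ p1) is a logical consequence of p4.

Yes

Initial set: {p4; ¬(¬p4 → ((¬p3 ∨ (p5 ∨ p4)) ∧ p1))}.
¬(¬p4 → ((¬p3 ∨ (p5 ∨ p4)) ∧ p1)): α-rule — add ¬p4, ¬((¬p3 ∨ (p5 ∨ p4)) ∧ p1).
× closes — contains both p4 and ¬p4.
All 1 branch closes.
Every branch closed, so the premises entail the conclusion.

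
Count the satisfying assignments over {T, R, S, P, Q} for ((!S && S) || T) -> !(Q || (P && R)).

Initial set: {(((!S && S) || T) -> !(Q || (P && R)))}.
(((!S && S) || T) -> !(Q || (P && R))): β-rule — branch into !((!S && S) || T)  //  !(Q || (P && R)).
  branch 1 (add !((!S && S) || T)):
    !((!S && S) || T): α-rule — add !(!S && S), !T.
    !(!S && S): β-rule — branch into !!S  //  !S.
      branch 1.1 (add !!S):
        ○ open, literals {S=T, T=F}.
      branch 1.2 (add !S):
        ○ open, literals {S=F, T=F}.
  branch 2 (add !(Q || (P && R))):
    !(Q || (P && R)): α-rule — add !Q, !(P && R).
    !(P && R): β-rule — branch into !P  //  !R.
      branch 2.1 (add !P):
        ○ open, literals {P=F, Q=F}.
      branch 2.2 (add !R):
        ○ open, literals {Q=F, R=F}.
0 branches closed, 4 open.
Each open branch fixes some atoms; the unmentioned ones are free. Counting distinct full assignments: branch {S=T, T=F} (R, P, Q) contributes 8 new; branch {S=F, T=F} (R, P, Q) contributes 8 new; branch {P=F, Q=F} (T, R, S) contributes 4 new; branch {Q=F, R=F} (T, S, P) contributes 2 new. Total: 22.

22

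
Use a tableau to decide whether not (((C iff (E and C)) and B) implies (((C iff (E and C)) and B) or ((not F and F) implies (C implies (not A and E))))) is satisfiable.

Unsatisfiable

Initial set: {not (((C iff (E and C)) and B) implies (((C iff (E and C)) and B) or ((not F and F) implies (C implies (not A and E)))))}.
not (((C iff (E and C)) and B) implies (((C iff (E and C)) and B) or ((not F and F) implies (C implies (not A and E))))): α-rule — add ((C iff (E and C)) and B), not (((C iff (E and C)) and B) or ((not F and F) implies (C implies (not A and E)))).
((C iff (E and C)) and B): α-rule — add (C iff (E and C)), B.
not (((C iff (E and C)) and B) or ((not F and F) implies (C implies (not A and E)))): α-rule — add not ((C iff (E and C)) and B), not ((not F and F) implies (C implies (not A and E))).
not ((not F and F) implies (C implies (not A and E))): α-rule — add (not F and F), not (C implies (not A and E)).
(not F and F): α-rule — add not F, F.
× closes — contains both F and not F.
All 1 branch closes.
Every branch closed; the formula is unsatisfiable.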